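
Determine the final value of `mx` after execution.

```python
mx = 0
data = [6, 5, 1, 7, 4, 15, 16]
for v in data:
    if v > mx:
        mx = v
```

Let's trace through this code step by step.

Initialize: mx = 0
Initialize: data = [6, 5, 1, 7, 4, 15, 16]
Entering loop: for v in data:

After execution: mx = 16
16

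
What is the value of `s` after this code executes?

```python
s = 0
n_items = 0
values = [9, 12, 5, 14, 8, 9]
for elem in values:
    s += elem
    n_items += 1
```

Let's trace through this code step by step.

Initialize: s = 0
Initialize: n_items = 0
Initialize: values = [9, 12, 5, 14, 8, 9]
Entering loop: for elem in values:

After execution: s = 57
57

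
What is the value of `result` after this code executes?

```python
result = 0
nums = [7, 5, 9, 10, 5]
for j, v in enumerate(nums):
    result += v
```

Let's trace through this code step by step.

Initialize: result = 0
Initialize: nums = [7, 5, 9, 10, 5]
Entering loop: for j, v in enumerate(nums):

After execution: result = 36
36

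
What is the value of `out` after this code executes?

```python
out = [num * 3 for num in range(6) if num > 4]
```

Let's trace through this code step by step.

Initialize: out = [num * 3 for num in range(6) if num > 4]

After execution: out = [15]
[15]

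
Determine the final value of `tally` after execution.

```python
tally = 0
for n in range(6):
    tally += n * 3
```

Let's trace through this code step by step.

Initialize: tally = 0
Entering loop: for n in range(6):

After execution: tally = 45
45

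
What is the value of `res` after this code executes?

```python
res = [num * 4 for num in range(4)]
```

Let's trace through this code step by step.

Initialize: res = [num * 4 for num in range(4)]

After execution: res = [0, 4, 8, 12]
[0, 4, 8, 12]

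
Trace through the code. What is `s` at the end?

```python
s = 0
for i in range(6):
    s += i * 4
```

Let's trace through this code step by step.

Initialize: s = 0
Entering loop: for i in range(6):

After execution: s = 60
60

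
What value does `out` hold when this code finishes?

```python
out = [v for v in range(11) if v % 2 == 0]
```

Let's trace through this code step by step.

Initialize: out = [v for v in range(11) if v % 2 == 0]

After execution: out = [0, 2, 4, 6, 8, 10]
[0, 2, 4, 6, 8, 10]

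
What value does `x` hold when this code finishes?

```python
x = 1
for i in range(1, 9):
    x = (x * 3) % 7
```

Let's trace through this code step by step.

Initialize: x = 1
Entering loop: for i in range(1, 9):

After execution: x = 2
2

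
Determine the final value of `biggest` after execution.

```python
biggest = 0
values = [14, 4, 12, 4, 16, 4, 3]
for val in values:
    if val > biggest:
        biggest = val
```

Let's trace through this code step by step.

Initialize: biggest = 0
Initialize: values = [14, 4, 12, 4, 16, 4, 3]
Entering loop: for val in values:

After execution: biggest = 16
16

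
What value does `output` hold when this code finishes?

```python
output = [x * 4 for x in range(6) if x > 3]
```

Let's trace through this code step by step.

Initialize: output = [x * 4 for x in range(6) if x > 3]

After execution: output = [16, 20]
[16, 20]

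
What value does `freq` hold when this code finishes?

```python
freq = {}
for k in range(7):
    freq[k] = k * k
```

Let's trace through this code step by step.

Initialize: freq = {}
Entering loop: for k in range(7):

After execution: freq = {0: 0, 1: 1, 2: 4, 3: 9, 4: 16, 5: 25, 6: 36}
{0: 0, 1: 1, 2: 4, 3: 9, 4: 16, 5: 25, 6: 36}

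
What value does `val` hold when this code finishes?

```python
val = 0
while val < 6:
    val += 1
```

Let's trace through this code step by step.

Initialize: val = 0
Entering loop: while val < 6:

After execution: val = 6
6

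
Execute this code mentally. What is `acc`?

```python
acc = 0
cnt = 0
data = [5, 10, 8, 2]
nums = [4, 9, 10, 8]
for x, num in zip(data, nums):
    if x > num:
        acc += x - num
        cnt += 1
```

Let's trace through this code step by step.

Initialize: acc = 0
Initialize: cnt = 0
Initialize: data = [5, 10, 8, 2]
Initialize: nums = [4, 9, 10, 8]
Entering loop: for x, num in zip(data, nums):

After execution: acc = 2
2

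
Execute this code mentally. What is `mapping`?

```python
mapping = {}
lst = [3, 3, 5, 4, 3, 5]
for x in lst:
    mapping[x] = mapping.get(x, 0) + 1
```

Let's trace through this code step by step.

Initialize: mapping = {}
Initialize: lst = [3, 3, 5, 4, 3, 5]
Entering loop: for x in lst:

After execution: mapping = {3: 3, 5: 2, 4: 1}
{3: 3, 5: 2, 4: 1}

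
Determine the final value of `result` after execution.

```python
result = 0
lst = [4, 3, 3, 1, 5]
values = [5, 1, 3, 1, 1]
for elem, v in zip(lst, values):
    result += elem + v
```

Let's trace through this code step by step.

Initialize: result = 0
Initialize: lst = [4, 3, 3, 1, 5]
Initialize: values = [5, 1, 3, 1, 1]
Entering loop: for elem, v in zip(lst, values):

After execution: result = 27
27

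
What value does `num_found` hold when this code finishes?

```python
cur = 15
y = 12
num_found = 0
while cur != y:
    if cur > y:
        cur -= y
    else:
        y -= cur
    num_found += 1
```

Let's trace through this code step by step.

Initialize: cur = 15
Initialize: y = 12
Initialize: num_found = 0
Entering loop: while cur != y:

After execution: num_found = 4
4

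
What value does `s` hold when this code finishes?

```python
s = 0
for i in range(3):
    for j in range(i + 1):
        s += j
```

Let's trace through this code step by step.

Initialize: s = 0
Entering loop: for i in range(3):

After execution: s = 4
4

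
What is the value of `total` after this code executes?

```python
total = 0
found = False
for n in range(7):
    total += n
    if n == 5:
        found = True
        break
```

Let's trace through this code step by step.

Initialize: total = 0
Initialize: found = False
Entering loop: for n in range(7):

After execution: total = 15
15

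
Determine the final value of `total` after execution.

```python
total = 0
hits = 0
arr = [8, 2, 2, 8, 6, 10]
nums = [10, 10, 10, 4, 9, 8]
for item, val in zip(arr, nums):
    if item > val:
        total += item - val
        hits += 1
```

Let's trace through this code step by step.

Initialize: total = 0
Initialize: hits = 0
Initialize: arr = [8, 2, 2, 8, 6, 10]
Initialize: nums = [10, 10, 10, 4, 9, 8]
Entering loop: for item, val in zip(arr, nums):

After execution: total = 6
6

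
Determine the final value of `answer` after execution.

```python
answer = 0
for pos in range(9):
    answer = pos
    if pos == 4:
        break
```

Let's trace through this code step by step.

Initialize: answer = 0
Entering loop: for pos in range(9):

After execution: answer = 4
4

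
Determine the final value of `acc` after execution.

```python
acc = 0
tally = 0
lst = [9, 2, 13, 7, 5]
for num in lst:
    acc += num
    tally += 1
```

Let's trace through this code step by step.

Initialize: acc = 0
Initialize: tally = 0
Initialize: lst = [9, 2, 13, 7, 5]
Entering loop: for num in lst:

After execution: acc = 36
36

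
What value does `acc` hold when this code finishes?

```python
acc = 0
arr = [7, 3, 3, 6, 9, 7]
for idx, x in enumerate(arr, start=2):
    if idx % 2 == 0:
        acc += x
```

Let's trace through this code step by step.

Initialize: acc = 0
Initialize: arr = [7, 3, 3, 6, 9, 7]
Entering loop: for idx, x in enumerate(arr, start=2):

After execution: acc = 19
19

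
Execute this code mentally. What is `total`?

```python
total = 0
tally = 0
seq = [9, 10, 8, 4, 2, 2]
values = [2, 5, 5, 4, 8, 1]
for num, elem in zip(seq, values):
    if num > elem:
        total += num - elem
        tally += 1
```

Let's trace through this code step by step.

Initialize: total = 0
Initialize: tally = 0
Initialize: seq = [9, 10, 8, 4, 2, 2]
Initialize: values = [2, 5, 5, 4, 8, 1]
Entering loop: for num, elem in zip(seq, values):

After execution: total = 16
16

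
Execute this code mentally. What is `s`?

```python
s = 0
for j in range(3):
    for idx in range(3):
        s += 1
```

Let's trace through this code step by step.

Initialize: s = 0
Entering loop: for j in range(3):

After execution: s = 9
9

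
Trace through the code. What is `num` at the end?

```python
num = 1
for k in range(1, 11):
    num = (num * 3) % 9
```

Let's trace through this code step by step.

Initialize: num = 1
Entering loop: for k in range(1, 11):

After execution: num = 0
0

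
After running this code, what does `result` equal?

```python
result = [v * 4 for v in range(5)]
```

Let's trace through this code step by step.

Initialize: result = [v * 4 for v in range(5)]

After execution: result = [0, 4, 8, 12, 16]
[0, 4, 8, 12, 16]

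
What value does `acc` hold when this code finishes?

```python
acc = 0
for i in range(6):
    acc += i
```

Let's trace through this code step by step.

Initialize: acc = 0
Entering loop: for i in range(6):

After execution: acc = 15
15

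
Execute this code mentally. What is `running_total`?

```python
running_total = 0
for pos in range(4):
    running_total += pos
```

Let's trace through this code step by step.

Initialize: running_total = 0
Entering loop: for pos in range(4):

After execution: running_total = 6
6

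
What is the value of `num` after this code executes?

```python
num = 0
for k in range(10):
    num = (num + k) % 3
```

Let's trace through this code step by step.

Initialize: num = 0
Entering loop: for k in range(10):

After execution: num = 0
0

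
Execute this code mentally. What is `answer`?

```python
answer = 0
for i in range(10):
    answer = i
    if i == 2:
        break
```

Let's trace through this code step by step.

Initialize: answer = 0
Entering loop: for i in range(10):

After execution: answer = 2
2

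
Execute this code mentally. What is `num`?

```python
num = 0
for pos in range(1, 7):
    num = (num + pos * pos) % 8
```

Let's trace through this code step by step.

Initialize: num = 0
Entering loop: for pos in range(1, 7):

After execution: num = 3
3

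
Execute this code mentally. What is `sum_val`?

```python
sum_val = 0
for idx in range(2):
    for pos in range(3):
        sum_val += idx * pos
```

Let's trace through this code step by step.

Initialize: sum_val = 0
Entering loop: for idx in range(2):

After execution: sum_val = 3
3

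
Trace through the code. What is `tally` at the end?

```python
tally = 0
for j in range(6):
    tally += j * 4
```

Let's trace through this code step by step.

Initialize: tally = 0
Entering loop: for j in range(6):

After execution: tally = 60
60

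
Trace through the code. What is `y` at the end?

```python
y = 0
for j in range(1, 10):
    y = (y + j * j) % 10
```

Let's trace through this code step by step.

Initialize: y = 0
Entering loop: for j in range(1, 10):

After execution: y = 5
5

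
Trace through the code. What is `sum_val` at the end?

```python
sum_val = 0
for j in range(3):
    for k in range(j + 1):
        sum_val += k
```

Let's trace through this code step by step.

Initialize: sum_val = 0
Entering loop: for j in range(3):

After execution: sum_val = 4
4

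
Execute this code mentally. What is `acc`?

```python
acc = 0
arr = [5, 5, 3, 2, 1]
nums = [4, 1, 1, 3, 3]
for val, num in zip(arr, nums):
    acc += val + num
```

Let's trace through this code step by step.

Initialize: acc = 0
Initialize: arr = [5, 5, 3, 2, 1]
Initialize: nums = [4, 1, 1, 3, 3]
Entering loop: for val, num in zip(arr, nums):

After execution: acc = 28
28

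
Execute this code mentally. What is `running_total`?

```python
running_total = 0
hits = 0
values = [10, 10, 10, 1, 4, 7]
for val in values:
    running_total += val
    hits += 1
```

Let's trace through this code step by step.

Initialize: running_total = 0
Initialize: hits = 0
Initialize: values = [10, 10, 10, 1, 4, 7]
Entering loop: for val in values:

After execution: running_total = 42
42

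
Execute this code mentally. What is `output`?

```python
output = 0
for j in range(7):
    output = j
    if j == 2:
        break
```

Let's trace through this code step by step.

Initialize: output = 0
Entering loop: for j in range(7):

After execution: output = 2
2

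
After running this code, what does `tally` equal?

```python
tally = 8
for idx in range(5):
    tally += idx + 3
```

Let's trace through this code step by step.

Initialize: tally = 8
Entering loop: for idx in range(5):

After execution: tally = 33
33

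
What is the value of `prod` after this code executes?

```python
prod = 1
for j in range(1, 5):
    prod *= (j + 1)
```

Let's trace through this code step by step.

Initialize: prod = 1
Entering loop: for j in range(1, 5):

After execution: prod = 120
120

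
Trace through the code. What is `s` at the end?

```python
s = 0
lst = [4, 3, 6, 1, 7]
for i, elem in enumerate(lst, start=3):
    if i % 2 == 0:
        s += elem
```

Let's trace through this code step by step.

Initialize: s = 0
Initialize: lst = [4, 3, 6, 1, 7]
Entering loop: for i, elem in enumerate(lst, start=3):

After execution: s = 4
4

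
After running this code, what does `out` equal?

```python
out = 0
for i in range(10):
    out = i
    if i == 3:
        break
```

Let's trace through this code step by step.

Initialize: out = 0
Entering loop: for i in range(10):

After execution: out = 3
3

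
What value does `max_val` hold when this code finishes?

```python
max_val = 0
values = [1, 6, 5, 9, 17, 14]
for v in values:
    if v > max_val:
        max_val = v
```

Let's trace through this code step by step.

Initialize: max_val = 0
Initialize: values = [1, 6, 5, 9, 17, 14]
Entering loop: for v in values:

After execution: max_val = 17
17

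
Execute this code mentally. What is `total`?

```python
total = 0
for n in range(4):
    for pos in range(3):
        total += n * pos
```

Let's trace through this code step by step.

Initialize: total = 0
Entering loop: for n in range(4):

After execution: total = 18
18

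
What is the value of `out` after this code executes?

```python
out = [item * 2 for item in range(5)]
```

Let's trace through this code step by step.

Initialize: out = [item * 2 for item in range(5)]

After execution: out = [0, 2, 4, 6, 8]
[0, 2, 4, 6, 8]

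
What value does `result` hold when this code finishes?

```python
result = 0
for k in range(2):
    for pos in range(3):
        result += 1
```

Let's trace through this code step by step.

Initialize: result = 0
Entering loop: for k in range(2):

After execution: result = 6
6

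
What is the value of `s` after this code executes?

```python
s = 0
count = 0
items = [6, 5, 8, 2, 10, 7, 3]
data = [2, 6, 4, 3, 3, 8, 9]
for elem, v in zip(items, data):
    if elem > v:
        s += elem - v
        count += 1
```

Let's trace through this code step by step.

Initialize: s = 0
Initialize: count = 0
Initialize: items = [6, 5, 8, 2, 10, 7, 3]
Initialize: data = [2, 6, 4, 3, 3, 8, 9]
Entering loop: for elem, v in zip(items, data):

After execution: s = 15
15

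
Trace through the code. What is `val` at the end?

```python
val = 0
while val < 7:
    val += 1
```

Let's trace through this code step by step.

Initialize: val = 0
Entering loop: while val < 7:

After execution: val = 7
7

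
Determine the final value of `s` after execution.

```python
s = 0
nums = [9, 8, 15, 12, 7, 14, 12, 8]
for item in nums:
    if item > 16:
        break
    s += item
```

Let's trace through this code step by step.

Initialize: s = 0
Initialize: nums = [9, 8, 15, 12, 7, 14, 12, 8]
Entering loop: for item in nums:

After execution: s = 85
85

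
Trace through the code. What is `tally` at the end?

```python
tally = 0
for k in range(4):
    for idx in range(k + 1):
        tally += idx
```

Let's trace through this code step by step.

Initialize: tally = 0
Entering loop: for k in range(4):

After execution: tally = 10
10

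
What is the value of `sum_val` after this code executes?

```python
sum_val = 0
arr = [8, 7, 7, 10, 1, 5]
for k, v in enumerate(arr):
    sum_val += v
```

Let's trace through this code step by step.

Initialize: sum_val = 0
Initialize: arr = [8, 7, 7, 10, 1, 5]
Entering loop: for k, v in enumerate(arr):

After execution: sum_val = 38
38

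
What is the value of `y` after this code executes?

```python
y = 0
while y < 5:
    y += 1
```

Let's trace through this code step by step.

Initialize: y = 0
Entering loop: while y < 5:

After execution: y = 5
5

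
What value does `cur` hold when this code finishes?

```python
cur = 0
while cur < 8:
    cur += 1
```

Let's trace through this code step by step.

Initialize: cur = 0
Entering loop: while cur < 8:

After execution: cur = 8
8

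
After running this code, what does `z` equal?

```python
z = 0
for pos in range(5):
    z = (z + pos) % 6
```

Let's trace through this code step by step.

Initialize: z = 0
Entering loop: for pos in range(5):

After execution: z = 4
4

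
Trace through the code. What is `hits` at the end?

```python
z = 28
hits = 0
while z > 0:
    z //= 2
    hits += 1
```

Let's trace through this code step by step.

Initialize: z = 28
Initialize: hits = 0
Entering loop: while z > 0:

After execution: hits = 5
5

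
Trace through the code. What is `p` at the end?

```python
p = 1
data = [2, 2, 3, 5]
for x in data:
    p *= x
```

Let's trace through this code step by step.

Initialize: p = 1
Initialize: data = [2, 2, 3, 5]
Entering loop: for x in data:

After execution: p = 60
60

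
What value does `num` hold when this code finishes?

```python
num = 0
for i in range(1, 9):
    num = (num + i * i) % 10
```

Let's trace through this code step by step.

Initialize: num = 0
Entering loop: for i in range(1, 9):

After execution: num = 4
4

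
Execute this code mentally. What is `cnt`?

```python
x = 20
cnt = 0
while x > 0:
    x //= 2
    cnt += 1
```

Let's trace through this code step by step.

Initialize: x = 20
Initialize: cnt = 0
Entering loop: while x > 0:

After execution: cnt = 5
5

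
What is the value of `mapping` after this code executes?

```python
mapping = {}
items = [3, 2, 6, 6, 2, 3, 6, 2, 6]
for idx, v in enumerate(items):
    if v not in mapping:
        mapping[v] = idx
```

Let's trace through this code step by step.

Initialize: mapping = {}
Initialize: items = [3, 2, 6, 6, 2, 3, 6, 2, 6]
Entering loop: for idx, v in enumerate(items):

After execution: mapping = {3: 0, 2: 1, 6: 2}
{3: 0, 2: 1, 6: 2}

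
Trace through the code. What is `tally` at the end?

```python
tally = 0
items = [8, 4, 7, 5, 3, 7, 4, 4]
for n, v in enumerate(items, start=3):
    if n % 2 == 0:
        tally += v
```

Let's trace through this code step by step.

Initialize: tally = 0
Initialize: items = [8, 4, 7, 5, 3, 7, 4, 4]
Entering loop: for n, v in enumerate(items, start=3):

After execution: tally = 20
20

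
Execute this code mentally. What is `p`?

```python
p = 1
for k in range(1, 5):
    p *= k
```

Let's trace through this code step by step.

Initialize: p = 1
Entering loop: for k in range(1, 5):

After execution: p = 24
24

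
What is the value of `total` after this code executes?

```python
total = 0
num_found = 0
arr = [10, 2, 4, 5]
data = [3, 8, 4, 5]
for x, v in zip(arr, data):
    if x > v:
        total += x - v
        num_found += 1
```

Let's trace through this code step by step.

Initialize: total = 0
Initialize: num_found = 0
Initialize: arr = [10, 2, 4, 5]
Initialize: data = [3, 8, 4, 5]
Entering loop: for x, v in zip(arr, data):

After execution: total = 7
7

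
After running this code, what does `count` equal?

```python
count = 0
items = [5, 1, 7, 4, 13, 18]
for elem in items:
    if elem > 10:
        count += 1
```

Let's trace through this code step by step.

Initialize: count = 0
Initialize: items = [5, 1, 7, 4, 13, 18]
Entering loop: for elem in items:

After execution: count = 2
2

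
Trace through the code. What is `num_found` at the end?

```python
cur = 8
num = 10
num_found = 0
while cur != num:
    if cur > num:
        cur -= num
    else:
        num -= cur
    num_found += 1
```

Let's trace through this code step by step.

Initialize: cur = 8
Initialize: num = 10
Initialize: num_found = 0
Entering loop: while cur != num:

After execution: num_found = 4
4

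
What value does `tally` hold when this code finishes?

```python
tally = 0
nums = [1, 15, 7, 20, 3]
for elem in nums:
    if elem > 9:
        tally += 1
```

Let's trace through this code step by step.

Initialize: tally = 0
Initialize: nums = [1, 15, 7, 20, 3]
Entering loop: for elem in nums:

After execution: tally = 2
2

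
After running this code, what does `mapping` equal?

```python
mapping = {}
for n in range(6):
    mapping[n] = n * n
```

Let's trace through this code step by step.

Initialize: mapping = {}
Entering loop: for n in range(6):

After execution: mapping = {0: 0, 1: 1, 2: 4, 3: 9, 4: 16, 5: 25}
{0: 0, 1: 1, 2: 4, 3: 9, 4: 16, 5: 25}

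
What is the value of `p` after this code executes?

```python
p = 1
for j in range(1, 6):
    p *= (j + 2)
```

Let's trace through this code step by step.

Initialize: p = 1
Entering loop: for j in range(1, 6):

After execution: p = 2520
2520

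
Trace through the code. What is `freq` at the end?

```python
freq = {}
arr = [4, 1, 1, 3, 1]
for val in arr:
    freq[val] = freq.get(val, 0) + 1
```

Let's trace through this code step by step.

Initialize: freq = {}
Initialize: arr = [4, 1, 1, 3, 1]
Entering loop: for val in arr:

After execution: freq = {4: 1, 1: 3, 3: 1}
{4: 1, 1: 3, 3: 1}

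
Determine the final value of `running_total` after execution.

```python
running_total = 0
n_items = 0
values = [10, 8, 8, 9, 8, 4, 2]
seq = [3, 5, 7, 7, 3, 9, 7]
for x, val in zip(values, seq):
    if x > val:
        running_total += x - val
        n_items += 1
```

Let's trace through this code step by step.

Initialize: running_total = 0
Initialize: n_items = 0
Initialize: values = [10, 8, 8, 9, 8, 4, 2]
Initialize: seq = [3, 5, 7, 7, 3, 9, 7]
Entering loop: for x, val in zip(values, seq):

After execution: running_total = 18
18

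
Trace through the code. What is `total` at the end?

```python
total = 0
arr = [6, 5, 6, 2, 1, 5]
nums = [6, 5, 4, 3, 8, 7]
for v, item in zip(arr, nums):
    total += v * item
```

Let's trace through this code step by step.

Initialize: total = 0
Initialize: arr = [6, 5, 6, 2, 1, 5]
Initialize: nums = [6, 5, 4, 3, 8, 7]
Entering loop: for v, item in zip(arr, nums):

After execution: total = 134
134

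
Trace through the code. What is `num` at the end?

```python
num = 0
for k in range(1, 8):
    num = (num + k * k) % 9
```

Let's trace through this code step by step.

Initialize: num = 0
Entering loop: for k in range(1, 8):

After execution: num = 5
5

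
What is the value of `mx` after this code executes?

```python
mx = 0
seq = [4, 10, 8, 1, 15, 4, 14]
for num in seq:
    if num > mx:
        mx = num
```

Let's trace through this code step by step.

Initialize: mx = 0
Initialize: seq = [4, 10, 8, 1, 15, 4, 14]
Entering loop: for num in seq:

After execution: mx = 15
15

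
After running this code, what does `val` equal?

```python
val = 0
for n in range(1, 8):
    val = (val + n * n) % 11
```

Let's trace through this code step by step.

Initialize: val = 0
Entering loop: for n in range(1, 8):

After execution: val = 8
8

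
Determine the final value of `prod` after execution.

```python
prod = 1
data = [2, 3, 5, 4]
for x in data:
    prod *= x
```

Let's trace through this code step by step.

Initialize: prod = 1
Initialize: data = [2, 3, 5, 4]
Entering loop: for x in data:

After execution: prod = 120
120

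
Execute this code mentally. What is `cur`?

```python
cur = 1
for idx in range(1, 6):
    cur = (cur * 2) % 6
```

Let's trace through this code step by step.

Initialize: cur = 1
Entering loop: for idx in range(1, 6):

After execution: cur = 2
2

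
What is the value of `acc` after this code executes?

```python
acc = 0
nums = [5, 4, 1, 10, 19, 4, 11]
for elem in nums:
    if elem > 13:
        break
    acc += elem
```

Let's trace through this code step by step.

Initialize: acc = 0
Initialize: nums = [5, 4, 1, 10, 19, 4, 11]
Entering loop: for elem in nums:

After execution: acc = 20
20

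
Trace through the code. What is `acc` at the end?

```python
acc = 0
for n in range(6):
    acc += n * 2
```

Let's trace through this code step by step.

Initialize: acc = 0
Entering loop: for n in range(6):

After execution: acc = 30
30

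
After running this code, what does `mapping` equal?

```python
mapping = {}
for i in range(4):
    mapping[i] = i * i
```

Let's trace through this code step by step.

Initialize: mapping = {}
Entering loop: for i in range(4):

After execution: mapping = {0: 0, 1: 1, 2: 4, 3: 9}
{0: 0, 1: 1, 2: 4, 3: 9}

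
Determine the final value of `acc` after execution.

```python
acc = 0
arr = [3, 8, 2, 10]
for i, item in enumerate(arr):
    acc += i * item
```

Let's trace through this code step by step.

Initialize: acc = 0
Initialize: arr = [3, 8, 2, 10]
Entering loop: for i, item in enumerate(arr):

After execution: acc = 42
42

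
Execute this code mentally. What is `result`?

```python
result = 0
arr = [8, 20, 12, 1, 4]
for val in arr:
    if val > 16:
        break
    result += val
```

Let's trace through this code step by step.

Initialize: result = 0
Initialize: arr = [8, 20, 12, 1, 4]
Entering loop: for val in arr:

After execution: result = 8
8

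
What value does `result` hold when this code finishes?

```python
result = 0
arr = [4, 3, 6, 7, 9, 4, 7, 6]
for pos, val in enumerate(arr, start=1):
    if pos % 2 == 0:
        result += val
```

Let's trace through this code step by step.

Initialize: result = 0
Initialize: arr = [4, 3, 6, 7, 9, 4, 7, 6]
Entering loop: for pos, val in enumerate(arr, start=1):

After execution: result = 20
20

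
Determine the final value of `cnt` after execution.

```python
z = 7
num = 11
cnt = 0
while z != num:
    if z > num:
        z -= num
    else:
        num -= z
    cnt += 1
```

Let's trace through this code step by step.

Initialize: z = 7
Initialize: num = 11
Initialize: cnt = 0
Entering loop: while z != num:

After execution: cnt = 5
5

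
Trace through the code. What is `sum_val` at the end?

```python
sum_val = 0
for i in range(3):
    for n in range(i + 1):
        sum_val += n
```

Let's trace through this code step by step.

Initialize: sum_val = 0
Entering loop: for i in range(3):

After execution: sum_val = 4
4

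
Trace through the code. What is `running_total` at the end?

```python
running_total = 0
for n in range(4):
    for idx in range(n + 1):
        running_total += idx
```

Let's trace through this code step by step.

Initialize: running_total = 0
Entering loop: for n in range(4):

After execution: running_total = 10
10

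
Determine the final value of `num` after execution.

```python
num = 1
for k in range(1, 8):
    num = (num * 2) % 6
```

Let's trace through this code step by step.

Initialize: num = 1
Entering loop: for k in range(1, 8):

After execution: num = 2
2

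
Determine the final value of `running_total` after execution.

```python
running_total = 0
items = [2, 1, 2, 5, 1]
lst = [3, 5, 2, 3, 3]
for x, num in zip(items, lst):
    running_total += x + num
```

Let's trace through this code step by step.

Initialize: running_total = 0
Initialize: items = [2, 1, 2, 5, 1]
Initialize: lst = [3, 5, 2, 3, 3]
Entering loop: for x, num in zip(items, lst):

After execution: running_total = 27
27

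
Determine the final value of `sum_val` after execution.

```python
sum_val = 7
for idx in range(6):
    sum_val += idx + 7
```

Let's trace through this code step by step.

Initialize: sum_val = 7
Entering loop: for idx in range(6):

After execution: sum_val = 64
64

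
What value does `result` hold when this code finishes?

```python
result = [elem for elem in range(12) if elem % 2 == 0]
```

Let's trace through this code step by step.

Initialize: result = [elem for elem in range(12) if elem % 2 == 0]

After execution: result = [0, 2, 4, 6, 8, 10]
[0, 2, 4, 6, 8, 10]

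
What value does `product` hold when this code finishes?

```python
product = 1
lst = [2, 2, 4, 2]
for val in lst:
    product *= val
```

Let's trace through this code step by step.

Initialize: product = 1
Initialize: lst = [2, 2, 4, 2]
Entering loop: for val in lst:

After execution: product = 32
32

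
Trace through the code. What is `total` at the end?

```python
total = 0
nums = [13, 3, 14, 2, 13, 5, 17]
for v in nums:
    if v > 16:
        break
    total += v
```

Let's trace through this code step by step.

Initialize: total = 0
Initialize: nums = [13, 3, 14, 2, 13, 5, 17]
Entering loop: for v in nums:

After execution: total = 50
50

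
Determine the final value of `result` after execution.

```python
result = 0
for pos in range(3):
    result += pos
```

Let's trace through this code step by step.

Initialize: result = 0
Entering loop: for pos in range(3):

After execution: result = 3
3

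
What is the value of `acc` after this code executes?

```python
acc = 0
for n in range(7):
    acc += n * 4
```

Let's trace through this code step by step.

Initialize: acc = 0
Entering loop: for n in range(7):

After execution: acc = 84
84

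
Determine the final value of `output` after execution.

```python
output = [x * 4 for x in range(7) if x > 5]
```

Let's trace through this code step by step.

Initialize: output = [x * 4 for x in range(7) if x > 5]

After execution: output = [24]
[24]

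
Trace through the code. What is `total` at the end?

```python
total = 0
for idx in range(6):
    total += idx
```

Let's trace through this code step by step.

Initialize: total = 0
Entering loop: for idx in range(6):

After execution: total = 15
15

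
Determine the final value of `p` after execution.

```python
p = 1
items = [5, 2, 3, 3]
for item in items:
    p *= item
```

Let's trace through this code step by step.

Initialize: p = 1
Initialize: items = [5, 2, 3, 3]
Entering loop: for item in items:

After execution: p = 90
90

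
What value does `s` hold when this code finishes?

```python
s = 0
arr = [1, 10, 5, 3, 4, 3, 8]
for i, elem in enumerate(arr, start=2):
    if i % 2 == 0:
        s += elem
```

Let's trace through this code step by step.

Initialize: s = 0
Initialize: arr = [1, 10, 5, 3, 4, 3, 8]
Entering loop: for i, elem in enumerate(arr, start=2):

After execution: s = 18
18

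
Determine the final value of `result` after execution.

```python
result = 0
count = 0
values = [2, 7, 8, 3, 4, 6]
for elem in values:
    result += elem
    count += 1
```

Let's trace through this code step by step.

Initialize: result = 0
Initialize: count = 0
Initialize: values = [2, 7, 8, 3, 4, 6]
Entering loop: for elem in values:

After execution: result = 30
30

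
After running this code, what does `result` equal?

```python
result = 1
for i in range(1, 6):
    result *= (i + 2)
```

Let's trace through this code step by step.

Initialize: result = 1
Entering loop: for i in range(1, 6):

After execution: result = 2520
2520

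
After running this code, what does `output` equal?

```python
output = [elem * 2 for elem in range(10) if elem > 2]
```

Let's trace through this code step by step.

Initialize: output = [elem * 2 for elem in range(10) if elem > 2]

After execution: output = [6, 8, 10, 12, 14, 16, 18]
[6, 8, 10, 12, 14, 16, 18]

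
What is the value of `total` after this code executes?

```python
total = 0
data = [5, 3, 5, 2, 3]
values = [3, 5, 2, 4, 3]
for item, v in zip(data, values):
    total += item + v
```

Let's trace through this code step by step.

Initialize: total = 0
Initialize: data = [5, 3, 5, 2, 3]
Initialize: values = [3, 5, 2, 4, 3]
Entering loop: for item, v in zip(data, values):

After execution: total = 35
35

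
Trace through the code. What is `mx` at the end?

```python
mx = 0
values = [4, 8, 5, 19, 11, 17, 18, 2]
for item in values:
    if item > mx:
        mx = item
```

Let's trace through this code step by step.

Initialize: mx = 0
Initialize: values = [4, 8, 5, 19, 11, 17, 18, 2]
Entering loop: for item in values:

After execution: mx = 19
19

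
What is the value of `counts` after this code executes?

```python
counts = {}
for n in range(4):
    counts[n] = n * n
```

Let's trace through this code step by step.

Initialize: counts = {}
Entering loop: for n in range(4):

After execution: counts = {0: 0, 1: 1, 2: 4, 3: 9}
{0: 0, 1: 1, 2: 4, 3: 9}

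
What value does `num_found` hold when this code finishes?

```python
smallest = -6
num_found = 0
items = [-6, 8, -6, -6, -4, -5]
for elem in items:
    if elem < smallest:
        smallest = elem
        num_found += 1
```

Let's trace through this code step by step.

Initialize: smallest = -6
Initialize: num_found = 0
Initialize: items = [-6, 8, -6, -6, -4, -5]
Entering loop: for elem in items:

After execution: num_found = 0
0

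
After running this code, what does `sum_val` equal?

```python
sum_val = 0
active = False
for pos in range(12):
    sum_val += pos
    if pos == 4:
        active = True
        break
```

Let's trace through this code step by step.

Initialize: sum_val = 0
Initialize: active = False
Entering loop: for pos in range(12):

After execution: sum_val = 10
10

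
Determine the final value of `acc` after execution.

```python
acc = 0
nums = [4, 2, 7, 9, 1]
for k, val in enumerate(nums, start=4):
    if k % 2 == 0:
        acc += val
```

Let's trace through this code step by step.

Initialize: acc = 0
Initialize: nums = [4, 2, 7, 9, 1]
Entering loop: for k, val in enumerate(nums, start=4):

After execution: acc = 12
12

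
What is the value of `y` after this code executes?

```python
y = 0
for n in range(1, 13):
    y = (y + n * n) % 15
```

Let's trace through this code step by step.

Initialize: y = 0
Entering loop: for n in range(1, 13):

After execution: y = 5
5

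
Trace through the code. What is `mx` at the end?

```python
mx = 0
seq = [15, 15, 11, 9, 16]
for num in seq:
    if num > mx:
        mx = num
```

Let's trace through this code step by step.

Initialize: mx = 0
Initialize: seq = [15, 15, 11, 9, 16]
Entering loop: for num in seq:

After execution: mx = 16
16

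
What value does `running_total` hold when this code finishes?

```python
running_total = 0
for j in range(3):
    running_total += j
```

Let's trace through this code step by step.

Initialize: running_total = 0
Entering loop: for j in range(3):

After execution: running_total = 3
3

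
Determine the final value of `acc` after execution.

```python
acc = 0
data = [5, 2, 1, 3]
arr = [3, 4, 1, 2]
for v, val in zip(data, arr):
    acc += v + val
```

Let's trace through this code step by step.

Initialize: acc = 0
Initialize: data = [5, 2, 1, 3]
Initialize: arr = [3, 4, 1, 2]
Entering loop: for v, val in zip(data, arr):

After execution: acc = 21
21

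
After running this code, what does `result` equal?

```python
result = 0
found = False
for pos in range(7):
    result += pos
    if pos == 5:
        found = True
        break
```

Let's trace through this code step by step.

Initialize: result = 0
Initialize: found = False
Entering loop: for pos in range(7):

After execution: result = 15
15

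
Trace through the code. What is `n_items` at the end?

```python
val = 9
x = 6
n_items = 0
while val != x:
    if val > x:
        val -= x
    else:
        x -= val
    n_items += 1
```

Let's trace through this code step by step.

Initialize: val = 9
Initialize: x = 6
Initialize: n_items = 0
Entering loop: while val != x:

After execution: n_items = 2
2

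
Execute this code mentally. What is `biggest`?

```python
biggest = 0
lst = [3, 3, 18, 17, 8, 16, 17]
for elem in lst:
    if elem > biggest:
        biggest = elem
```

Let's trace through this code step by step.

Initialize: biggest = 0
Initialize: lst = [3, 3, 18, 17, 8, 16, 17]
Entering loop: for elem in lst:

After execution: biggest = 18
18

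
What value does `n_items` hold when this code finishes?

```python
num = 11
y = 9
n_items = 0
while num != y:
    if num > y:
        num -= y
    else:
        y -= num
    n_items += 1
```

Let's trace through this code step by step.

Initialize: num = 11
Initialize: y = 9
Initialize: n_items = 0
Entering loop: while num != y:

After execution: n_items = 6
6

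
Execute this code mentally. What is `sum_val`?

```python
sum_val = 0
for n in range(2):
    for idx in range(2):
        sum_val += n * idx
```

Let's trace through this code step by step.

Initialize: sum_val = 0
Entering loop: for n in range(2):

After execution: sum_val = 1
1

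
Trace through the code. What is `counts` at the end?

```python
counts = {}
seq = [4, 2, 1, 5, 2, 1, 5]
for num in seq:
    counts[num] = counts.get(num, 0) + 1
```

Let's trace through this code step by step.

Initialize: counts = {}
Initialize: seq = [4, 2, 1, 5, 2, 1, 5]
Entering loop: for num in seq:

After execution: counts = {4: 1, 2: 2, 1: 2, 5: 2}
{4: 1, 2: 2, 1: 2, 5: 2}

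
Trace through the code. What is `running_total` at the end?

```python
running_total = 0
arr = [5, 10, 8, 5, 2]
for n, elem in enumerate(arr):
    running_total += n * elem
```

Let's trace through this code step by step.

Initialize: running_total = 0
Initialize: arr = [5, 10, 8, 5, 2]
Entering loop: for n, elem in enumerate(arr):

After execution: running_total = 49
49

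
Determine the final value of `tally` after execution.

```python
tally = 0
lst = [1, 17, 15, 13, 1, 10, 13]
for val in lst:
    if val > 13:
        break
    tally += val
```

Let's trace through this code step by step.

Initialize: tally = 0
Initialize: lst = [1, 17, 15, 13, 1, 10, 13]
Entering loop: for val in lst:

After execution: tally = 1
1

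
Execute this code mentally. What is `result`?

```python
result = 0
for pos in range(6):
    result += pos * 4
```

Let's trace through this code step by step.

Initialize: result = 0
Entering loop: for pos in range(6):

After execution: result = 60
60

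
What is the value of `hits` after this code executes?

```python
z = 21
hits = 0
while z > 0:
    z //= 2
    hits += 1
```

Let's trace through this code step by step.

Initialize: z = 21
Initialize: hits = 0
Entering loop: while z > 0:

After execution: hits = 5
5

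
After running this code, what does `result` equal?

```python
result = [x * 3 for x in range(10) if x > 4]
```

Let's trace through this code step by step.

Initialize: result = [x * 3 for x in range(10) if x > 4]

After execution: result = [15, 18, 21, 24, 27]
[15, 18, 21, 24, 27]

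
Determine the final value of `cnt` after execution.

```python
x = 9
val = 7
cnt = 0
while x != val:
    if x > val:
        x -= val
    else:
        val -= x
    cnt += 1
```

Let's trace through this code step by step.

Initialize: x = 9
Initialize: val = 7
Initialize: cnt = 0
Entering loop: while x != val:

After execution: cnt = 5
5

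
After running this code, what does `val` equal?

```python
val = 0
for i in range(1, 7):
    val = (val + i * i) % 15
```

Let's trace through this code step by step.

Initialize: val = 0
Entering loop: for i in range(1, 7):

After execution: val = 1
1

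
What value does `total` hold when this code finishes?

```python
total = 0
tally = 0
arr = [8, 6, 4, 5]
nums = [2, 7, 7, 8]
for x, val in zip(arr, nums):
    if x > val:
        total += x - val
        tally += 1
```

Let's trace through this code step by step.

Initialize: total = 0
Initialize: tally = 0
Initialize: arr = [8, 6, 4, 5]
Initialize: nums = [2, 7, 7, 8]
Entering loop: for x, val in zip(arr, nums):

After execution: total = 6
6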